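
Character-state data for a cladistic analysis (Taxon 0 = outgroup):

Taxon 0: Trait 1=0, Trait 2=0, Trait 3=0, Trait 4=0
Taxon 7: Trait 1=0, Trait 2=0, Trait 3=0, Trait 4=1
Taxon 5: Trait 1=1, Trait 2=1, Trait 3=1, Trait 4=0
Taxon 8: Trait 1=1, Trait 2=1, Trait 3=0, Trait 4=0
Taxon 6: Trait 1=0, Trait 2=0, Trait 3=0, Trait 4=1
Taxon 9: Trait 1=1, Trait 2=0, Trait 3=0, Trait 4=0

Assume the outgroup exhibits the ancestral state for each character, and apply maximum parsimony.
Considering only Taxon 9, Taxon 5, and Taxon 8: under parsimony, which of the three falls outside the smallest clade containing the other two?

The outgroup has state '0' for every character, so '1' is the derived state throughout.
Only Taxon 5, Taxon 8, and Taxon 9 show the derived state '1' for Trait 1, supporting them as a clade.
Trait 2: derived state '1' in Taxon 5 and Taxon 8 only — synapomorphy for {Taxon 5, Taxon 8}.
Trait 3: derived state '1' in Taxon 5 only — an autapomorphy, so it tells us nothing about relationships among taxa.
Trait 4: derived state '1' in Taxon 6 and Taxon 7 only — synapomorphy for {Taxon 6, Taxon 7}.
Most parsimonious ingroup topology: ((Taxon 7,Taxon 6),((Taxon 5,Taxon 8),Taxon 9)).
Taxon 5 and Taxon 8 share a more recent common ancestor with each other than either does with Taxon 9, so Taxon 9 is the least closely related of the three.

Taxon 9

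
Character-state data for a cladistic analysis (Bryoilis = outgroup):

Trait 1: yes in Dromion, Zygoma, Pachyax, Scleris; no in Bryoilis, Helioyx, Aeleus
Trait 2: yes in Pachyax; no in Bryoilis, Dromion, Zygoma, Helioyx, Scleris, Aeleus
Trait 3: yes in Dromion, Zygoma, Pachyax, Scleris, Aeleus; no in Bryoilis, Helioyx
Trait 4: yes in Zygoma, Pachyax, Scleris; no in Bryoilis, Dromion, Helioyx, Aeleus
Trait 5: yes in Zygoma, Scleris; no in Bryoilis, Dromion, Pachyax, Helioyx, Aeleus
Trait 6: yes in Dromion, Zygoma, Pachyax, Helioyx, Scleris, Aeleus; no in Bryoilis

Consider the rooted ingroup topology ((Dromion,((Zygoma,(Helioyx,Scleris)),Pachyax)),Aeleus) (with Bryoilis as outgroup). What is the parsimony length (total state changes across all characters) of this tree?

10

Map each character onto ((Dromion,((Zygoma,(Helioyx,Scleris)),Pachyax)),Aeleus) (rooted by Bryoilis) and count the minimum state changes it requires (Fitch parsimony):
Trait 1: 2; Trait 2: 1; Trait 3: 2; Trait 4: 2; Trait 5: 2; Trait 6: 1.
Total tree length = 10.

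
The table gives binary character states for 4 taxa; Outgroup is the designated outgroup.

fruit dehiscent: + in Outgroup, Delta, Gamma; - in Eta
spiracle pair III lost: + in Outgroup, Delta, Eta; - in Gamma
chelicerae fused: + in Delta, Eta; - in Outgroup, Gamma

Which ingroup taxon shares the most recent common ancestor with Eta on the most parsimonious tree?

Character polarity is set by the outgroup: the derived state is whichever differs from the outgroup's state, so for fruit dehiscent, spiracle pair III lost the derived state is '-', and for the remaining characters it is '+'.
fruit dehiscent: derived state '-' in Eta only — an autapomorphy, so it tells us nothing about relationships among taxa.
spiracle pair III lost (derived state '-') is unique to Gamma (autapomorphy; uninformative for grouping).
chelicerae fused: derived state '+' in Delta and Eta only — synapomorphy for {Delta, Eta}.
Most parsimonious ingroup topology: ((Delta,Eta),Gamma).
Eta and Delta form a cherry on this tree, so they are sister taxa.

Delta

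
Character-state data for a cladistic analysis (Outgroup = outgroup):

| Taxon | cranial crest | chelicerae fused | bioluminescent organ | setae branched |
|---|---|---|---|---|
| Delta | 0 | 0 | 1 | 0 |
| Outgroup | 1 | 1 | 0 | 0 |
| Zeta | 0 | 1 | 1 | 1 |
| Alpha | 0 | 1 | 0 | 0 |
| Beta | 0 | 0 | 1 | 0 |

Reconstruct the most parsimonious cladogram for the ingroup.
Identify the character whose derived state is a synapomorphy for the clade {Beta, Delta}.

chelicerae fused

Character polarity is set by the outgroup: the derived state is whichever differs from the outgroup's state, so for cranial crest, chelicerae fused the derived state is '0', and for the remaining characters it is '1'.
All ingroup taxa share the derived state '0' for cranial crest; it defines the ingroup but does not resolve relationships within it.
Only Beta and Delta show the derived state '0' for chelicerae fused, supporting them as a clade.
Only Beta, Delta, and Zeta show the derived state '1' for bioluminescent organ, supporting them as a clade.
setae branched (derived state '1') is unique to Zeta (autapomorphy; uninformative for grouping).
Most parsimonious ingroup topology: (((Delta,Beta),Zeta),Alpha).
The clade {Beta, Delta} is supported by chelicerae fused: its derived state '0' occurs in exactly those taxa and in no other taxon (including the outgroup).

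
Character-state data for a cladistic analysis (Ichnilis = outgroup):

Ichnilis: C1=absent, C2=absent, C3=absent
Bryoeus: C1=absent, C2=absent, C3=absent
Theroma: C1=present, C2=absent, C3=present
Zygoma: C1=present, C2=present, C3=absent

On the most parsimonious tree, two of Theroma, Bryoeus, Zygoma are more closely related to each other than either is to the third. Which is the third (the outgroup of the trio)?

Bryoeus

The outgroup has state 'absent' for every character, so 'present' is the derived state throughout.
C1: derived state 'present' in Theroma and Zygoma only — synapomorphy for {Theroma, Zygoma}.
C2: derived state 'present' in Zygoma only — an autapomorphy, so it tells us nothing about relationships among taxa.
C3 (derived state 'present') is unique to Theroma (autapomorphy; uninformative for grouping).
Most parsimonious ingroup topology: (Bryoeus,(Theroma,Zygoma)).
Theroma and Zygoma share a more recent common ancestor with each other than either does with Bryoeus, so Bryoeus is the least closely related of the three.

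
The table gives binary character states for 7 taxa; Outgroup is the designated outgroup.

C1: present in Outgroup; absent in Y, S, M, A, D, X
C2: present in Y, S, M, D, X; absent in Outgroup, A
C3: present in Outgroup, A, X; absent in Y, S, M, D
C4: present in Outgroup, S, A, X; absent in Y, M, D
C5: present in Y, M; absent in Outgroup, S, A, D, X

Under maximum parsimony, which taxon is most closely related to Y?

M

Character polarity is set by the outgroup: the derived state is whichever differs from the outgroup's state, so for C1, C3, C4 the derived state is 'absent', and for the remaining characters it is 'present'.
C1 (derived state 'absent') is shared by all ingroup taxa — unites the whole ingroup.
C2 (derived state 'present') is shared by D, M, S, X, and Y — a synapomorphy uniting that clade.
Only D, M, S, and Y show the derived state 'absent' for C3, supporting them as a clade.
Only D, M, and Y show the derived state 'absent' for C4, supporting them as a clade.
C5 (derived state 'present') is shared by M and Y — a synapomorphy uniting that clade.
Most parsimonious ingroup topology: (((((Y,M),D),S),X),A).
Y and M form a cherry on this tree, so they are sister taxa.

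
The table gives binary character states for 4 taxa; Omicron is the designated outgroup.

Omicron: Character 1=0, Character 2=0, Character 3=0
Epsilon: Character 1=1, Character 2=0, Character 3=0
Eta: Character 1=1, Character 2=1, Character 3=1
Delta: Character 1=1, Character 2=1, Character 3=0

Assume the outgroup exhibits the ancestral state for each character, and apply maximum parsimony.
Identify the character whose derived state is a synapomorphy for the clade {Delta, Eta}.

Character 2

The outgroup has state '0' for every character, so '1' is the derived state throughout.
All ingroup taxa share the derived state '1' for Character 1; it defines the ingroup but does not resolve relationships within it.
Character 2: derived state '1' in Delta and Eta only — synapomorphy for {Delta, Eta}.
Character 3: derived state '1' in Eta only — an autapomorphy, so it tells us nothing about relationships among taxa.
Most parsimonious ingroup topology: (Epsilon,(Eta,Delta)).
The clade {Delta, Eta} is supported by Character 2: its derived state '1' occurs in exactly those taxa and in no other taxon (including the outgroup).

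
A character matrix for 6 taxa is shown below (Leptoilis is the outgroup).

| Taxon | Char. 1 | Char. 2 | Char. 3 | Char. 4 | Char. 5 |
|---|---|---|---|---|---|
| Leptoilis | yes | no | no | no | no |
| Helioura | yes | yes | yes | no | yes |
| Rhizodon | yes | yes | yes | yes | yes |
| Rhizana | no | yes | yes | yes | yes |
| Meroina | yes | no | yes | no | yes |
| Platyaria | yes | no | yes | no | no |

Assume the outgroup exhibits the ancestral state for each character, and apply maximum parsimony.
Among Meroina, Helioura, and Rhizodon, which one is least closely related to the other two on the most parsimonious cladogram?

Character polarity is set by the outgroup: the derived state is whichever differs from the outgroup's state, so for Char. 1 the derived state is 'no', and for the remaining characters it is 'yes'.
Char. 1 (derived state 'no') is unique to Rhizana (autapomorphy; uninformative for grouping).
Char. 2 (derived state 'yes') is shared by Helioura, Rhizana, and Rhizodon — a synapomorphy uniting that clade.
Char. 3 (derived state 'yes') is shared by all ingroup taxa — unites the whole ingroup.
Only Rhizana and Rhizodon show the derived state 'yes' for Char. 4, supporting them as a clade.
Only Helioura, Meroina, Rhizana, and Rhizodon show the derived state 'yes' for Char. 5, supporting them as a clade.
Most parsimonious ingroup topology: (((Helioura,(Rhizodon,Rhizana)),Meroina),Platyaria).
Rhizodon and Helioura share a more recent common ancestor with each other than either does with Meroina, so Meroina is the least closely related of the three.

Meroina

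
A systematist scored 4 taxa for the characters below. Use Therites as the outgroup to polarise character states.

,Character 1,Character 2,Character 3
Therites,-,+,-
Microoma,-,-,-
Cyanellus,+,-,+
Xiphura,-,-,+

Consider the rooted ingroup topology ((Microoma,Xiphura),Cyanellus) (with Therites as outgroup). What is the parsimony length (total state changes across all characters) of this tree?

Map each character onto ((Microoma,Xiphura),Cyanellus) (rooted by Therites) and count the minimum state changes it requires (Fitch parsimony):
Character 1: 1; Character 2: 1; Character 3: 2.
Total tree length = 4.

4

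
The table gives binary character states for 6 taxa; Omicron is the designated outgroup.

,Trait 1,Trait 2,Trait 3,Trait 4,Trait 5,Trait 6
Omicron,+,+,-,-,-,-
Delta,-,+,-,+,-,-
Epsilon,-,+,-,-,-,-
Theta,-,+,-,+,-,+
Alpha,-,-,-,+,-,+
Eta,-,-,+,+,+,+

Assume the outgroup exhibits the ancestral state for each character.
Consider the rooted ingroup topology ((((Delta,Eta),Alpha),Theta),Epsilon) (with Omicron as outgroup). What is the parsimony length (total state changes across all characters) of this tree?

Map each character onto ((((Delta,Eta),Alpha),Theta),Epsilon) (rooted by Omicron) and count the minimum state changes it requires (Fitch parsimony):
Trait 1: 1; Trait 2: 2; Trait 3: 1; Trait 4: 1; Trait 5: 1; Trait 6: 2.
Total tree length = 8.

8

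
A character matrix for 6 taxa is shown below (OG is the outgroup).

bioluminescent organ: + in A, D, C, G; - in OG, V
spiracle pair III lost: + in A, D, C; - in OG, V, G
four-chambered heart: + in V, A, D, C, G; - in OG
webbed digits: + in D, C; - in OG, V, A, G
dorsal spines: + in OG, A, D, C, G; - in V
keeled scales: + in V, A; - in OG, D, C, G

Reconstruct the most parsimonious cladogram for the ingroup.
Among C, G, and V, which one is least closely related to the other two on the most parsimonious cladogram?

V

Character polarity is set by the outgroup: the derived state is whichever differs from the outgroup's state, so for dorsal spines the derived state is '-', and for the remaining characters it is '+'.
bioluminescent organ (derived state '+') is shared by A, C, D, and G — a synapomorphy uniting that clade.
Only A, C, and D show the derived state '+' for spiracle pair III lost, supporting them as a clade.
All ingroup taxa share the derived state '+' for four-chambered heart; it defines the ingroup but does not resolve relationships within it.
webbed digits: derived state '+' in C and D only — synapomorphy for {C, D}.
dorsal spines (derived state '-') is unique to V (autapomorphy; uninformative for grouping).
keeled scales (state '+') occurs in A and V but conflicts with the nesting implied by the other characters — most parsimoniously interpreted as homoplasy.
Most parsimonious ingroup topology: (((A,(C,D)),G),V).
C and G share a more recent common ancestor with each other than either does with V, so V is the least closely related of the three.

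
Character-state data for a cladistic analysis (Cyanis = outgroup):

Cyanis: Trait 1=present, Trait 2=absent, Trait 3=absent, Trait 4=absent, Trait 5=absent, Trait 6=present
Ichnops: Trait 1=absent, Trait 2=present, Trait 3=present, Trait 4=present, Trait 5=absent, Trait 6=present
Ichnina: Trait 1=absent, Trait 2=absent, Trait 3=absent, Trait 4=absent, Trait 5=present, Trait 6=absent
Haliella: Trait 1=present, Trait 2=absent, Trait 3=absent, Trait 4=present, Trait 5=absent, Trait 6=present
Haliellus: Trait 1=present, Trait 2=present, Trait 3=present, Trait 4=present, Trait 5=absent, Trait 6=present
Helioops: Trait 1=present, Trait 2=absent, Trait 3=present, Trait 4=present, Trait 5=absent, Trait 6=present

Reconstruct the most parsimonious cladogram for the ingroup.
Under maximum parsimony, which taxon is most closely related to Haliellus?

Ichnops

Character polarity is set by the outgroup: the derived state is whichever differs from the outgroup's state, so for Trait 1, Trait 6 the derived state is 'absent', and for the remaining characters it is 'present'.
Trait 1 (state 'absent') occurs in Ichnina and Ichnops but conflicts with the nesting implied by the other characters — most parsimoniously interpreted as homoplasy.
Only Haliellus and Ichnops show the derived state 'present' for Trait 2, supporting them as a clade.
Only Haliellus, Helioops, and Ichnops show the derived state 'present' for Trait 3, supporting them as a clade.
Only Haliella, Haliellus, Helioops, and Ichnops show the derived state 'present' for Trait 4, supporting them as a clade.
Trait 5 (derived state 'present') is unique to Ichnina (autapomorphy; uninformative for grouping).
Trait 6: derived state 'absent' in Ichnina only — an autapomorphy, so it tells us nothing about relationships among taxa.
Most parsimonious ingroup topology: ((((Ichnops,Haliellus),Helioops),Haliella),Ichnina).
Haliellus and Ichnops form a cherry on this tree, so they are sister taxa.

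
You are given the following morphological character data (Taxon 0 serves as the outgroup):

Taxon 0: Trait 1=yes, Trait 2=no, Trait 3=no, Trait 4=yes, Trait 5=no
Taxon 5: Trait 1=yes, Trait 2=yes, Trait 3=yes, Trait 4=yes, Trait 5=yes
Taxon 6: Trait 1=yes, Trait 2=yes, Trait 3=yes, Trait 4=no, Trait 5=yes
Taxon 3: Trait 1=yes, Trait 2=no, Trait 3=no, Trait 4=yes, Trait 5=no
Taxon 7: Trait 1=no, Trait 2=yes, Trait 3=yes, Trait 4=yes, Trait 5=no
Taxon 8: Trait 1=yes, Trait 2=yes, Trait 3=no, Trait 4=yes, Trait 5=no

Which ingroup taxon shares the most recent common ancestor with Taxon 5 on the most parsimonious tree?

Character polarity is set by the outgroup: the derived state is whichever differs from the outgroup's state, so for Trait 1, Trait 4 the derived state is 'no', and for the remaining characters it is 'yes'.
Trait 1 (derived state 'no') is unique to Taxon 7 (autapomorphy; uninformative for grouping).
Only Taxon 5, Taxon 6, Taxon 7, and Taxon 8 show the derived state 'yes' for Trait 2, supporting them as a clade.
Only Taxon 5, Taxon 6, and Taxon 7 show the derived state 'yes' for Trait 3, supporting them as a clade.
Trait 4 (derived state 'no') is unique to Taxon 6 (autapomorphy; uninformative for grouping).
Trait 5: derived state 'yes' in Taxon 5 and Taxon 6 only — synapomorphy for {Taxon 5, Taxon 6}.
Most parsimonious ingroup topology: ((((Taxon 5,Taxon 6),Taxon 7),Taxon 8),Taxon 3).
Taxon 5 and Taxon 6 form a cherry on this tree, so they are sister taxa.

Taxon 6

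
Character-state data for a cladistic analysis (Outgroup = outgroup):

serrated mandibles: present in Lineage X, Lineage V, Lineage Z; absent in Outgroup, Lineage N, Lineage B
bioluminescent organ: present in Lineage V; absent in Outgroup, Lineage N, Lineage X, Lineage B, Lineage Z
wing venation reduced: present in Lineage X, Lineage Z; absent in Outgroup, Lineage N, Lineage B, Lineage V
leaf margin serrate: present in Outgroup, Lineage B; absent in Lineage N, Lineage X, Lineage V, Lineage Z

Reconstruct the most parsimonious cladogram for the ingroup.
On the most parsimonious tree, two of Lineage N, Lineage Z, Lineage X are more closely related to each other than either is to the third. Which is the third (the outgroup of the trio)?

Lineage N

Character polarity is set by the outgroup: the derived state is whichever differs from the outgroup's state, so for leaf margin serrate the derived state is 'absent', and for the remaining characters it is 'present'.
serrated mandibles: derived state 'present' in Lineage V, Lineage X, and Lineage Z only — synapomorphy for {Lineage V, Lineage X, Lineage Z}.
bioluminescent organ: derived state 'present' in Lineage V only — an autapomorphy, so it tells us nothing about relationships among taxa.
wing venation reduced: derived state 'present' in Lineage X and Lineage Z only — synapomorphy for {Lineage X, Lineage Z}.
leaf margin serrate: derived state 'absent' in Lineage N, Lineage V, Lineage X, and Lineage Z only — synapomorphy for {Lineage N, Lineage V, Lineage X, Lineage Z}.
Most parsimonious ingroup topology: (Lineage B,(Lineage N,((Lineage X,Lineage Z),Lineage V))).
Lineage Z and Lineage X share a more recent common ancestor with each other than either does with Lineage N, so Lineage N is the least closely related of the three.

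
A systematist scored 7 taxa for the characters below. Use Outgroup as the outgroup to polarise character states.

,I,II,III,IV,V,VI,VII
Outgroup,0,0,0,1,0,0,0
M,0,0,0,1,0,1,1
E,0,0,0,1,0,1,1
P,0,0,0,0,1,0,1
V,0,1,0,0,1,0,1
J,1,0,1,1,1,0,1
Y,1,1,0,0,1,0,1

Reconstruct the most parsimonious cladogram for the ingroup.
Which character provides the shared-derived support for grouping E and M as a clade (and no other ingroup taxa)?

Character polarity is set by the outgroup: the derived state is whichever differs from the outgroup's state, so for IV the derived state is '0', and for the remaining characters it is '1'.
I (state '1') occurs in J and Y but conflicts with the nesting implied by the other characters — most parsimoniously interpreted as homoplasy.
Only V and Y show the derived state '1' for II, supporting them as a clade.
III (derived state '1') is unique to J (autapomorphy; uninformative for grouping).
IV (derived state '0') is shared by P, V, and Y — a synapomorphy uniting that clade.
Only J, P, V, and Y show the derived state '1' for V, supporting them as a clade.
VI: derived state '1' in E and M only — synapomorphy for {E, M}.
VII (derived state '1') is shared by all ingroup taxa — unites the whole ingroup.
Most parsimonious ingroup topology: ((M,E),((P,(V,Y)),J)).
The clade {E, M} is supported by VI: its derived state '1' occurs in exactly those taxa and in no other taxon (including the outgroup).

VI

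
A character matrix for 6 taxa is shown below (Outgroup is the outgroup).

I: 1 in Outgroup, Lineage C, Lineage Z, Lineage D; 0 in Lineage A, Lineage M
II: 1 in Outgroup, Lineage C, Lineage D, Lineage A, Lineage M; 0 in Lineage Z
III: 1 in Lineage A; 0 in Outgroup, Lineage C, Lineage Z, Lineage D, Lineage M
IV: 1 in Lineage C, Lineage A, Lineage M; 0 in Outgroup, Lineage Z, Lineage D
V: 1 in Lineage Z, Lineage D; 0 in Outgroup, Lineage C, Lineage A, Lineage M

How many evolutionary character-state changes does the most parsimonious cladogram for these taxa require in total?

Character polarity is set by the outgroup: the derived state is whichever differs from the outgroup's state, so for I, II the derived state is '0', and for the remaining characters it is '1'.
I: derived state '0' in Lineage A and Lineage M only — synapomorphy for {Lineage A, Lineage M}.
II (derived state '0') is unique to Lineage Z (autapomorphy; uninformative for grouping).
III: derived state '1' in Lineage A only — an autapomorphy, so it tells us nothing about relationships among taxa.
Only Lineage A, Lineage C, and Lineage M show the derived state '1' for IV, supporting them as a clade.
V (derived state '1') is shared by Lineage D and Lineage Z — a synapomorphy uniting that clade.
Most parsimonious ingroup topology: ((Lineage C,(Lineage A,Lineage M)),(Lineage Z,Lineage D)).
Changes per character on this tree: I: 1; II: 1; III: 1; IV: 1; V: 1.
Total = 5.

5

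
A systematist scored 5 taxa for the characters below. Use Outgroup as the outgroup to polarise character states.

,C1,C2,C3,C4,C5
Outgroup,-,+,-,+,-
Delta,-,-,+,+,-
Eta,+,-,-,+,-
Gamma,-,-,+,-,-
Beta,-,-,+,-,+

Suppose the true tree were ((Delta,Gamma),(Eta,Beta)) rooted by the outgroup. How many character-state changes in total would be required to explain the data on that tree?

Map each character onto ((Delta,Gamma),(Eta,Beta)) (rooted by Outgroup) and count the minimum state changes it requires (Fitch parsimony):
C1: 1; C2: 1; C3: 2; C4: 2; C5: 1.
Total tree length = 7.

7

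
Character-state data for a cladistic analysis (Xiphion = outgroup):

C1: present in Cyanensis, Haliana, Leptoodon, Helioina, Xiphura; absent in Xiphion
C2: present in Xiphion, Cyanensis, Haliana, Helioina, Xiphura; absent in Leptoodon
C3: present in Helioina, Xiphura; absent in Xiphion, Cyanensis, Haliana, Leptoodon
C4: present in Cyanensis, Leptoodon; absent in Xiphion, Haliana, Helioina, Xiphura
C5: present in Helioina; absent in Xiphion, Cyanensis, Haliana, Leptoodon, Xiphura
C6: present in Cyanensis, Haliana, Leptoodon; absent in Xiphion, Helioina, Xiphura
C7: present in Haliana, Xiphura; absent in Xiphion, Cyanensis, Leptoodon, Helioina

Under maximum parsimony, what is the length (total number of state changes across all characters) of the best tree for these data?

Character polarity is set by the outgroup: the derived state is whichever differs from the outgroup's state, so for C2 the derived state is 'absent', and for the remaining characters it is 'present'.
C1 (derived state 'present') is shared by all ingroup taxa — unites the whole ingroup.
C2 (derived state 'absent') is unique to Leptoodon (autapomorphy; uninformative for grouping).
C3: derived state 'present' in Helioina and Xiphura only — synapomorphy for {Helioina, Xiphura}.
Only Cyanensis and Leptoodon show the derived state 'present' for C4, supporting them as a clade.
C5: derived state 'present' in Helioina only — an autapomorphy, so it tells us nothing about relationships among taxa.
C6 (derived state 'present') is shared by Cyanensis, Haliana, and Leptoodon — a synapomorphy uniting that clade.
C7 (state 'present') occurs in Haliana and Xiphura but conflicts with the nesting implied by the other characters — most parsimoniously interpreted as homoplasy.
Most parsimonious ingroup topology: (((Cyanensis,Leptoodon),Haliana),(Helioina,Xiphura)).
Changes per character on this tree: C1: 1; C2: 1; C3: 1; C4: 1; C5: 1; C6: 1; C7: 2.
Total = 8.

8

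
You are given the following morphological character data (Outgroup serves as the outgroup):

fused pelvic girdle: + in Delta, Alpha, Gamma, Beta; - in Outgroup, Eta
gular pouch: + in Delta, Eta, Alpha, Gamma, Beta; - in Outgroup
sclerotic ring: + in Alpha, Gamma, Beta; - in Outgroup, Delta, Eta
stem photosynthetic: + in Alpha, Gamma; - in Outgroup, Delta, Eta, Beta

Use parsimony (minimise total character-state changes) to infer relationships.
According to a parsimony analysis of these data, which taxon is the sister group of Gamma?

Alpha

The outgroup has state '-' for every character, so '+' is the derived state throughout.
fused pelvic girdle: derived state '+' in Alpha, Beta, Delta, and Gamma only — synapomorphy for {Alpha, Beta, Delta, Gamma}.
All ingroup taxa share the derived state '+' for gular pouch; it defines the ingroup but does not resolve relationships within it.
Only Alpha, Beta, and Gamma show the derived state '+' for sclerotic ring, supporting them as a clade.
Only Alpha and Gamma show the derived state '+' for stem photosynthetic, supporting them as a clade.
Most parsimonious ingroup topology: ((Delta,((Alpha,Gamma),Beta)),Eta).
Gamma and Alpha form a cherry on this tree, so they are sister taxa.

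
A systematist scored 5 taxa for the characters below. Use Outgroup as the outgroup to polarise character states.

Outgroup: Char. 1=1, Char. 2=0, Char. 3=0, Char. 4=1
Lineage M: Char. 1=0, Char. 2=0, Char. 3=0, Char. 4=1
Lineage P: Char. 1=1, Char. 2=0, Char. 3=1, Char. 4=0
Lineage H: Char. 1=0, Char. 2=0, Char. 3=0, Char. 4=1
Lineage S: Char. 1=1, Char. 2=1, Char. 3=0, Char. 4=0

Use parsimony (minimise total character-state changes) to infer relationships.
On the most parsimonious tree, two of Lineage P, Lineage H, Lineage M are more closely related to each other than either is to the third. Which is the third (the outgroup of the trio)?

Lineage P

Character polarity is set by the outgroup: the derived state is whichever differs from the outgroup's state, so for Char. 1, Char. 4 the derived state is '0', and for the remaining characters it is '1'.
Only Lineage H and Lineage M show the derived state '0' for Char. 1, supporting them as a clade.
Char. 2: derived state '1' in Lineage S only — an autapomorphy, so it tells us nothing about relationships among taxa.
Char. 3: derived state '1' in Lineage P only — an autapomorphy, so it tells us nothing about relationships among taxa.
Char. 4: derived state '0' in Lineage P and Lineage S only — synapomorphy for {Lineage P, Lineage S}.
Most parsimonious ingroup topology: ((Lineage M,Lineage H),(Lineage P,Lineage S)).
Lineage H and Lineage M share a more recent common ancestor with each other than either does with Lineage P, so Lineage P is the least closely related of the three.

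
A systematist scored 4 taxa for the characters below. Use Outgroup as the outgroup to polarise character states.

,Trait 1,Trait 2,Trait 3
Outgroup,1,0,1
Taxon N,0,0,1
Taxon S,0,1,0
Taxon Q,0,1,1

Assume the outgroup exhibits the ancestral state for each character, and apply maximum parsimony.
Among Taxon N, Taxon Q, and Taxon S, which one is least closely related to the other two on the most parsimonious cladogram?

Taxon N

Character polarity is set by the outgroup: the derived state is whichever differs from the outgroup's state, so for Trait 1, Trait 3 the derived state is '0', and for the remaining characters it is '1'.
Trait 1 (derived state '0') is shared by all ingroup taxa — unites the whole ingroup.
Trait 2 (derived state '1') is shared by Taxon Q and Taxon S — a synapomorphy uniting that clade.
Trait 3 (derived state '0') is unique to Taxon S (autapomorphy; uninformative for grouping).
Most parsimonious ingroup topology: (Taxon N,(Taxon S,Taxon Q)).
Taxon S and Taxon Q share a more recent common ancestor with each other than either does with Taxon N, so Taxon N is the least closely related of the three.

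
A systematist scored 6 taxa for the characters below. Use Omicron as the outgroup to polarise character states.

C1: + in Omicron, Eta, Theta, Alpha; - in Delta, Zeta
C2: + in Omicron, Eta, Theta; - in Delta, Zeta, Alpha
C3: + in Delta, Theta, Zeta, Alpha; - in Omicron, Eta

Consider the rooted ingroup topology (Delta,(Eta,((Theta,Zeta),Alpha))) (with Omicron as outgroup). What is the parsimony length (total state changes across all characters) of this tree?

Map each character onto (Delta,(Eta,((Theta,Zeta),Alpha))) (rooted by Omicron) and count the minimum state changes it requires (Fitch parsimony):
C1: 2; C2: 3; C3: 2.
Total tree length = 7.

7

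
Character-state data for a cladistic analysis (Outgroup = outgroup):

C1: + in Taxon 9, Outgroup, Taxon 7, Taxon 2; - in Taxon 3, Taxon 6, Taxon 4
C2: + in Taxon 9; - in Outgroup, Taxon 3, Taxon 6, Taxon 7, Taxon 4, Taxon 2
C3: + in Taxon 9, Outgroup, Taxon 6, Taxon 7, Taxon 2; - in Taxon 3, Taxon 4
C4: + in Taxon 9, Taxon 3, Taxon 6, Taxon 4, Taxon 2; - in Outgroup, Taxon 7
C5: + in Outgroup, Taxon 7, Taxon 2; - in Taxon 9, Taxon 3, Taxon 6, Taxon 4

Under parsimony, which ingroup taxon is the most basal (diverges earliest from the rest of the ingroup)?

Character polarity is set by the outgroup: the derived state is whichever differs from the outgroup's state, so for C1, C3, C5 the derived state is '-', and for the remaining characters it is '+'.
C1: derived state '-' in Taxon 3, Taxon 4, and Taxon 6 only — synapomorphy for {Taxon 3, Taxon 4, Taxon 6}.
C2: derived state '+' in Taxon 9 only — an autapomorphy, so it tells us nothing about relationships among taxa.
C3 (derived state '-') is shared by Taxon 3 and Taxon 4 — a synapomorphy uniting that clade.
C4: derived state '+' in Taxon 2, Taxon 3, Taxon 4, Taxon 6, and Taxon 9 only — synapomorphy for {Taxon 2, Taxon 3, Taxon 4, Taxon 6, Taxon 9}.
Only Taxon 3, Taxon 4, Taxon 6, and Taxon 9 show the derived state '-' for C5, supporting them as a clade.
Most parsimonious ingroup topology: ((((Taxon 6,(Taxon 4,Taxon 3)),Taxon 9),Taxon 2),Taxon 7).
Taxon 7 is sister to the clade containing all other ingroup taxa, so it is the earliest-diverging (most basal) ingroup lineage.

Taxon 7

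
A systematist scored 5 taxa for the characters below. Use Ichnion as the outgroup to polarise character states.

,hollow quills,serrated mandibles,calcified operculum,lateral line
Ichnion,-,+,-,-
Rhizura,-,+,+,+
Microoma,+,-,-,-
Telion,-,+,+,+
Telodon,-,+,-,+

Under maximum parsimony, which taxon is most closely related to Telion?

Character polarity is set by the outgroup: the derived state is whichever differs from the outgroup's state, so for serrated mandibles the derived state is '-', and for the remaining characters it is '+'.
hollow quills (derived state '+') is unique to Microoma (autapomorphy; uninformative for grouping).
serrated mandibles (derived state '-') is unique to Microoma (autapomorphy; uninformative for grouping).
Only Rhizura and Telion show the derived state '+' for calcified operculum, supporting them as a clade.
Only Rhizura, Telion, and Telodon show the derived state '+' for lateral line, supporting them as a clade.
Most parsimonious ingroup topology: (((Rhizura,Telion),Telodon),Microoma).
Telion and Rhizura form a cherry on this tree, so they are sister taxa.

Rhizura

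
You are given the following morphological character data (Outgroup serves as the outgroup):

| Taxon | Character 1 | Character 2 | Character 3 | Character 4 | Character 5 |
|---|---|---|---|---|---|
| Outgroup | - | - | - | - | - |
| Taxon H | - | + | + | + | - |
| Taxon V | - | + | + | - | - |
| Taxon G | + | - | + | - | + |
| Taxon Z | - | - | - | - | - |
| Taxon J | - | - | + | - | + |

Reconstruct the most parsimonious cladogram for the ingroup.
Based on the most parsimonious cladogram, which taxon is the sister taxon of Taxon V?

Taxon H

The outgroup has state '-' for every character, so '+' is the derived state throughout.
Character 1: derived state '+' in Taxon G only — an autapomorphy, so it tells us nothing about relationships among taxa.
Character 2: derived state '+' in Taxon H and Taxon V only — synapomorphy for {Taxon H, Taxon V}.
Character 3: derived state '+' in Taxon G, Taxon H, Taxon J, and Taxon V only — synapomorphy for {Taxon G, Taxon H, Taxon J, Taxon V}.
Character 4: derived state '+' in Taxon H only — an autapomorphy, so it tells us nothing about relationships among taxa.
Character 5 (derived state '+') is shared by Taxon G and Taxon J — a synapomorphy uniting that clade.
Most parsimonious ingroup topology: (((Taxon H,Taxon V),(Taxon G,Taxon J)),Taxon Z).
Taxon V and Taxon H form a cherry on this tree, so they are sister taxa.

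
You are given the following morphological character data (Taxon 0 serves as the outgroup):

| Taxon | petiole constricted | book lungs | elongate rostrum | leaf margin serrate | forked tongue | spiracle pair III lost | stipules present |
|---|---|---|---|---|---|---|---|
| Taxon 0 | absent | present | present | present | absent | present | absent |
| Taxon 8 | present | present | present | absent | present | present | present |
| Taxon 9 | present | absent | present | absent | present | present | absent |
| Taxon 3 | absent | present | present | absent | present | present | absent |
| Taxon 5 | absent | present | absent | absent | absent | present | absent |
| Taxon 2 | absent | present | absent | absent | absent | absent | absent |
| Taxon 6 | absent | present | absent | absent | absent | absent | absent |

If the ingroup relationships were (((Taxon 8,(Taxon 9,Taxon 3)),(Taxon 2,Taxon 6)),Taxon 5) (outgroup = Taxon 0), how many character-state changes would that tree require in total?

9

Map each character onto (((Taxon 8,(Taxon 9,Taxon 3)),(Taxon 2,Taxon 6)),Taxon 5) (rooted by Taxon 0) and count the minimum state changes it requires (Fitch parsimony):
petiole constricted: 2; book lungs: 1; elongate rostrum: 2; leaf margin serrate: 1; forked tongue: 1; spiracle pair III lost: 1; stipules present: 1.
Total tree length = 9.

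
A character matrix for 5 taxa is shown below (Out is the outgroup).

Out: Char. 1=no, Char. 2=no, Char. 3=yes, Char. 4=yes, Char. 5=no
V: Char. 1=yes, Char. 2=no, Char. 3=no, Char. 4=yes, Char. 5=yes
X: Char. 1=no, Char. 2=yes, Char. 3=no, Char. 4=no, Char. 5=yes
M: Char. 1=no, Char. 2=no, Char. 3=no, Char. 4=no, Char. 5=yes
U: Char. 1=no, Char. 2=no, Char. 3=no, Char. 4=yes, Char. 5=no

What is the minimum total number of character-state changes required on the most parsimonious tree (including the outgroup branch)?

5

Character polarity is set by the outgroup: the derived state is whichever differs from the outgroup's state, so for Char. 3, Char. 4 the derived state is 'no', and for the remaining characters it is 'yes'.
Char. 1: derived state 'yes' in V only — an autapomorphy, so it tells us nothing about relationships among taxa.
Char. 2 (derived state 'yes') is unique to X (autapomorphy; uninformative for grouping).
All ingroup taxa share the derived state 'no' for Char. 3; it defines the ingroup but does not resolve relationships within it.
Only M and X show the derived state 'no' for Char. 4, supporting them as a clade.
Only M, V, and X show the derived state 'yes' for Char. 5, supporting them as a clade.
Most parsimonious ingroup topology: ((V,(X,M)),U).
Changes per character on this tree: Char. 1: 1; Char. 2: 1; Char. 3: 1; Char. 4: 1; Char. 5: 1.
Total = 5.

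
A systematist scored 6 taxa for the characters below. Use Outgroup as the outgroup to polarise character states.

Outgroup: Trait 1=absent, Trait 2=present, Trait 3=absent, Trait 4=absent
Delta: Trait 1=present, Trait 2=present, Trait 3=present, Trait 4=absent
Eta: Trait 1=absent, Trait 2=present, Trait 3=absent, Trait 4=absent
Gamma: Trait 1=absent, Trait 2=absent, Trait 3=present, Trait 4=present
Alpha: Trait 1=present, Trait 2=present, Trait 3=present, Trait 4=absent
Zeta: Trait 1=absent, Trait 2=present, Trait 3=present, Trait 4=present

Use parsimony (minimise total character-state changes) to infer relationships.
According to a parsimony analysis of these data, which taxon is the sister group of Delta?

Alpha

Character polarity is set by the outgroup: the derived state is whichever differs from the outgroup's state, so for Trait 2 the derived state is 'absent', and for the remaining characters it is 'present'.
Trait 1 (derived state 'present') is shared by Alpha and Delta — a synapomorphy uniting that clade.
Trait 2: derived state 'absent' in Gamma only — an autapomorphy, so it tells us nothing about relationships among taxa.
Trait 3: derived state 'present' in Alpha, Delta, Gamma, and Zeta only — synapomorphy for {Alpha, Delta, Gamma, Zeta}.
Only Gamma and Zeta show the derived state 'present' for Trait 4, supporting them as a clade.
Most parsimonious ingroup topology: (((Delta,Alpha),(Gamma,Zeta)),Eta).
Delta and Alpha form a cherry on this tree, so they are sister taxa.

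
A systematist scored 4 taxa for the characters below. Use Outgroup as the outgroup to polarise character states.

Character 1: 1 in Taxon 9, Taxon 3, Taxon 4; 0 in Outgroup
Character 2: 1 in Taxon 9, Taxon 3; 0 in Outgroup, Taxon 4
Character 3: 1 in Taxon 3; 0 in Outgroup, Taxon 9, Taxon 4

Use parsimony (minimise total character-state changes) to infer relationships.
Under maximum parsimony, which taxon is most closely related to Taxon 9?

The outgroup has state '0' for every character, so '1' is the derived state throughout.
All ingroup taxa share the derived state '1' for Character 1; it defines the ingroup but does not resolve relationships within it.
Character 2 (derived state '1') is shared by Taxon 3 and Taxon 9 — a synapomorphy uniting that clade.
Character 3 (derived state '1') is unique to Taxon 3 (autapomorphy; uninformative for grouping).
Most parsimonious ingroup topology: ((Taxon 9,Taxon 3),Taxon 4).
Taxon 9 and Taxon 3 form a cherry on this tree, so they are sister taxa.

Taxon 3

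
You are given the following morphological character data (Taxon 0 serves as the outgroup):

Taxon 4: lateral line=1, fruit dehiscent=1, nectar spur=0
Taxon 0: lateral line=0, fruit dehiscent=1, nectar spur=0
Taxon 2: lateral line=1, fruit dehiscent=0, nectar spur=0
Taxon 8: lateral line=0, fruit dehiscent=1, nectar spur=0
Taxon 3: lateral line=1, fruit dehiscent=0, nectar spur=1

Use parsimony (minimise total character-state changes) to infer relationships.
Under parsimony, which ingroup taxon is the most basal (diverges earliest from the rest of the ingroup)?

Character polarity is set by the outgroup: the derived state is whichever differs from the outgroup's state, so for fruit dehiscent the derived state is '0', and for the remaining characters it is '1'.
Only Taxon 2, Taxon 3, and Taxon 4 show the derived state '1' for lateral line, supporting them as a clade.
Only Taxon 2 and Taxon 3 show the derived state '0' for fruit dehiscent, supporting them as a clade.
nectar spur: derived state '1' in Taxon 3 only — an autapomorphy, so it tells us nothing about relationships among taxa.
Most parsimonious ingroup topology: ((Taxon 4,(Taxon 2,Taxon 3)),Taxon 8).
Taxon 8 is sister to the clade containing all other ingroup taxa, so it is the earliest-diverging (most basal) ingroup lineage.

Taxon 8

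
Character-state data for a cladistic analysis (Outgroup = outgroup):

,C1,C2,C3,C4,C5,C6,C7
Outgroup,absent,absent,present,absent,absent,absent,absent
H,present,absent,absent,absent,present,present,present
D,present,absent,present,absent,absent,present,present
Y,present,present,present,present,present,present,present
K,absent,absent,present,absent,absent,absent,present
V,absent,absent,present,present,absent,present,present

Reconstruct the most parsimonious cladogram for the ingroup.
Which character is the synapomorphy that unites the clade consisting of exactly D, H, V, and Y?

Character polarity is set by the outgroup: the derived state is whichever differs from the outgroup's state, so for C3 the derived state is 'absent', and for the remaining characters it is 'present'.
C1: derived state 'present' in D, H, and Y only — synapomorphy for {D, H, Y}.
C2: derived state 'present' in Y only — an autapomorphy, so it tells us nothing about relationships among taxa.
C3 (derived state 'absent') is unique to H (autapomorphy; uninformative for grouping).
C4 (state 'present') occurs in V and Y but conflicts with the nesting implied by the other characters — most parsimoniously interpreted as homoplasy.
C5: derived state 'present' in H and Y only — synapomorphy for {H, Y}.
Only D, H, V, and Y show the derived state 'present' for C6, supporting them as a clade.
All ingroup taxa share the derived state 'present' for C7; it defines the ingroup but does not resolve relationships within it.
Most parsimonious ingroup topology: ((((H,Y),D),V),K).
The clade {D, H, V, Y} is supported by C6: its derived state 'present' occurs in exactly those taxa and in no other taxon (including the outgroup).

C6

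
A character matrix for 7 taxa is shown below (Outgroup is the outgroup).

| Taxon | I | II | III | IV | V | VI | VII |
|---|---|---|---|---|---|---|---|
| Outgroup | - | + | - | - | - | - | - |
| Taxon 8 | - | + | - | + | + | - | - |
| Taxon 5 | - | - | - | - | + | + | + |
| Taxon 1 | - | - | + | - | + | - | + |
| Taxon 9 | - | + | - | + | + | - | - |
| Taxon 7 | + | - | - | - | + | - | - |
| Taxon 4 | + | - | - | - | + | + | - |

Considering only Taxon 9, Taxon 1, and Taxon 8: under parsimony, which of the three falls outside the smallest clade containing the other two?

Character polarity is set by the outgroup: the derived state is whichever differs from the outgroup's state, so for II the derived state is '-', and for the remaining characters it is '+'.
I: derived state '+' in Taxon 4 and Taxon 7 only — synapomorphy for {Taxon 4, Taxon 7}.
II: derived state '-' in Taxon 1, Taxon 4, Taxon 5, and Taxon 7 only — synapomorphy for {Taxon 1, Taxon 4, Taxon 5, Taxon 7}.
III (derived state '+') is unique to Taxon 1 (autapomorphy; uninformative for grouping).
IV: derived state '+' in Taxon 8 and Taxon 9 only — synapomorphy for {Taxon 8, Taxon 9}.
All ingroup taxa share the derived state '+' for V; it defines the ingroup but does not resolve relationships within it.
VI groups Taxon 4 and Taxon 5, which is incompatible with the clades supported by the remaining characters; treating it as convergent (homoplasy) costs fewer steps than any alternative tree.
Only Taxon 1 and Taxon 5 show the derived state '+' for VII, supporting them as a clade.
Most parsimonious ingroup topology: ((Taxon 8,Taxon 9),((Taxon 5,Taxon 1),(Taxon 7,Taxon 4))).
Taxon 8 and Taxon 9 share a more recent common ancestor with each other than either does with Taxon 1, so Taxon 1 is the least closely related of the three.

Taxon 1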